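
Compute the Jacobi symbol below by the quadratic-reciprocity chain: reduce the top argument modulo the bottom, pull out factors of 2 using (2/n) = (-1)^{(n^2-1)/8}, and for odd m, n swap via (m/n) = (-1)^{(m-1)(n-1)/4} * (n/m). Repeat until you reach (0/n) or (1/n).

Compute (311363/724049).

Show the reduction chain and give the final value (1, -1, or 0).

flip (311363/724049) -> (724049/311363): both odd, 311363 mod 4 = 3, 724049 mod 4 = 1, so the flip contributes +1; sign now +1
(724049/311363): 724049 mod 311363 = 101323, so (724049/311363) = (101323/311363)
flip (101323/311363) -> (311363/101323): both odd, 101323 mod 4 = 3, 311363 mod 4 = 3, so the flip contributes -1; sign now -1
(311363/101323): 311363 mod 101323 = 7394, so (311363/101323) = (7394/101323)
factor out 2^1: 7394 = 2^1·3697; with 101323 mod 8 = 3, (2/101323) = -1; sign now +1; continue with (3697/101323)
flip (3697/101323) -> (101323/3697): both odd, 3697 mod 4 = 1, 101323 mod 4 = 3, so the flip contributes +1; sign now +1
(101323/3697): 101323 mod 3697 = 1504, so (101323/3697) = (1504/3697)
factor out 2^5: 1504 = 2^5·47; with 3697 mod 8 = 1, (2/3697) = +1; sign now +1; continue with (47/3697)
flip (47/3697) -> (3697/47): both odd, 47 mod 4 = 3, 3697 mod 4 = 1, so the flip contributes +1; sign now +1
(3697/47): 3697 mod 47 = 31, so (3697/47) = (31/47)
flip (31/47) -> (47/31): both odd, 31 mod 4 = 3, 47 mod 4 = 3, so the flip contributes -1; sign now -1
(47/31): 47 mod 31 = 16, so (47/31) = (16/31)
factor out 2^4: 16 = 2^4·1; with 31 mod 8 = 7, (2/31) = +1; sign now -1; continue with (1/31)
reached (1/31) = 1, so the symbol is -1

-1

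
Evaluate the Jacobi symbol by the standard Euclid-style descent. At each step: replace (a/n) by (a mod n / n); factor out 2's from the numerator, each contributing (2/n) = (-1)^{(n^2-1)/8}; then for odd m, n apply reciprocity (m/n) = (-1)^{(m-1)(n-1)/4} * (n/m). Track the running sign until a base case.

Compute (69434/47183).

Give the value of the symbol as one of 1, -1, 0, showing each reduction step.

-1

(69434/47183): 69434 mod 47183 = 22251, so (69434/47183) = (22251/47183)
flip (22251/47183) -> (47183/22251): both odd, 22251 mod 4 = 3, 47183 mod 4 = 3, so the flip contributes -1; sign now -1
(47183/22251): 47183 mod 22251 = 2681, so (47183/22251) = (2681/22251)
flip (2681/22251) -> (22251/2681): both odd, 2681 mod 4 = 1, 22251 mod 4 = 3, so the flip contributes +1; sign now -1
(22251/2681): 22251 mod 2681 = 803, so (22251/2681) = (803/2681)
flip (803/2681) -> (2681/803): both odd, 803 mod 4 = 3, 2681 mod 4 = 1, so the flip contributes +1; sign now -1
(2681/803): 2681 mod 803 = 272, so (2681/803) = (272/803)
factor out 2^4: 272 = 2^4·17; with 803 mod 8 = 3, (2/803) = -1; sign now -1; continue with (17/803)
flip (17/803) -> (803/17): both odd, 17 mod 4 = 1, 803 mod 4 = 3, so the flip contributes +1; sign now -1
(803/17): 803 mod 17 = 4, so (803/17) = (4/17)
factor out 2^2: 4 = 2^2·1; with 17 mod 8 = 1, (2/17) = +1; sign now -1; continue with (1/17)
reached (1/17) = 1, so the symbol is -1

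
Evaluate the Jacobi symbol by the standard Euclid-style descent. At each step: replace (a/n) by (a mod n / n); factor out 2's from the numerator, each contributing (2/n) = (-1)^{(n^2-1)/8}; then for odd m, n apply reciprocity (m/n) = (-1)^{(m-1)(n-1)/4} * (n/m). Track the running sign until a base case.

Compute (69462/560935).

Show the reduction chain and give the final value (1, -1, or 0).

-1

factor out 2^1: 69462 = 2^1·34731; with 560935 mod 8 = 7, (2/560935) = +1; sign now +1; continue with (34731/560935)
flip (34731/560935) -> (560935/34731): both odd, 34731 mod 4 = 3, 560935 mod 4 = 3, so the flip contributes -1; sign now -1
(560935/34731): 560935 mod 34731 = 5239, so (560935/34731) = (5239/34731)
flip (5239/34731) -> (34731/5239): both odd, 5239 mod 4 = 3, 34731 mod 4 = 3, so the flip contributes -1; sign now +1
(34731/5239): 34731 mod 5239 = 3297, so (34731/5239) = (3297/5239)
flip (3297/5239) -> (5239/3297): both odd, 3297 mod 4 = 1, 5239 mod 4 = 3, so the flip contributes +1; sign now +1
(5239/3297): 5239 mod 3297 = 1942, so (5239/3297) = (1942/3297)
factor out 2^1: 1942 = 2^1·971; with 3297 mod 8 = 1, (2/3297) = +1; sign now +1; continue with (971/3297)
flip (971/3297) -> (3297/971): both odd, 971 mod 4 = 3, 3297 mod 4 = 1, so the flip contributes +1; sign now +1
(3297/971): 3297 mod 971 = 384, so (3297/971) = (384/971)
factor out 2^7: 384 = 2^7·3; with 971 mod 8 = 3, (2/971) = -1; sign now -1; continue with (3/971)
flip (3/971) -> (971/3): both odd, 3 mod 4 = 3, 971 mod 4 = 3, so the flip contributes -1; sign now +1
(971/3): 971 mod 3 = 2, so (971/3) = (2/3)
factor out 2^1: 2 = 2^1·1; with 3 mod 8 = 3, (2/3) = -1; sign now -1; continue with (1/3)
reached (1/3) = 1, so the symbol is -1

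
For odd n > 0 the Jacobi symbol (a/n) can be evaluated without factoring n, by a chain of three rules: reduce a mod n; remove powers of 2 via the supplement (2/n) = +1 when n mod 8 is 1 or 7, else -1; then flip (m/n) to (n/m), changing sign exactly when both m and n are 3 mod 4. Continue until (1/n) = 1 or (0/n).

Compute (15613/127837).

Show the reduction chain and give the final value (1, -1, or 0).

-1

reciprocity: (15613/127837) = +1·(127837/15613) since 15613 mod 4 = 1, 127837 mod 4 = 1; sign now +1
(127837/15613) = (2933/15613)   [reduce mod 15613]
reciprocity: (2933/15613) = +1·(15613/2933) since 2933 mod 4 = 1, 15613 mod 4 = 1; sign now +1
(15613/2933) = (948/2933)   [reduce mod 2933]
948 = 2^2·237; (2/2933) = -1 since 2933 mod 8 = 5, so (948/2933) = (-1)^2·(237/2933); sign now +1
reciprocity: (237/2933) = +1·(2933/237) since 237 mod 4 = 1, 2933 mod 4 = 1; sign now +1
(2933/237) = (89/237)   [reduce mod 237]
reciprocity: (89/237) = +1·(237/89) since 89 mod 4 = 1, 237 mod 4 = 1; sign now +1
(237/89) = (59/89)   [reduce mod 89]
reciprocity: (59/89) = +1·(89/59) since 59 mod 4 = 3, 89 mod 4 = 1; sign now +1
(89/59) = (30/59)   [reduce mod 59]
30 = 2^1·15; (2/59) = -1 since 59 mod 8 = 3, so (30/59) = (-1)^1·(15/59); sign now -1
reciprocity: (15/59) = -1·(59/15) since 15 mod 4 = 3, 59 mod 4 = 3; sign now +1
(59/15) = (14/15)   [reduce mod 15]
14 = 2^1·7; (2/15) = +1 since 15 mod 8 = 7, so (14/15) = (+1)^1·(7/15); sign now +1
reciprocity: (7/15) = -1·(15/7) since 7 mod 4 = 3, 15 mod 4 = 3; sign now -1
(15/7) = (1/7)   [reduce mod 7]
(1/7) = 1; final value = sign = -1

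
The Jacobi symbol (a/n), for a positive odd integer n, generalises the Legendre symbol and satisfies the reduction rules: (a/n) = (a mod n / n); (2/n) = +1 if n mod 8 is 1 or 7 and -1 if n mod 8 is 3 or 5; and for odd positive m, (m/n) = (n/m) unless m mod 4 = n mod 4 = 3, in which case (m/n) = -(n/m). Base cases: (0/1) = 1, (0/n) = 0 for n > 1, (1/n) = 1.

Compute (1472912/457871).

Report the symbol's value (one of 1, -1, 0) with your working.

(1472912/457871): 1472912 mod 457871 = 99299, so (1472912/457871) = (99299/457871)
flip (99299/457871) -> (457871/99299): both odd, 99299 mod 4 = 3, 457871 mod 4 = 3, so the flip contributes -1; sign now -1
(457871/99299): 457871 mod 99299 = 60675, so (457871/99299) = (60675/99299)
flip (60675/99299) -> (99299/60675): both odd, 60675 mod 4 = 3, 99299 mod 4 = 3, so the flip contributes -1; sign now +1
(99299/60675): 99299 mod 60675 = 38624, so (99299/60675) = (38624/60675)
factor out 2^5: 38624 = 2^5·1207; with 60675 mod 8 = 3, (2/60675) = -1; sign now -1; continue with (1207/60675)
flip (1207/60675) -> (60675/1207): both odd, 1207 mod 4 = 3, 60675 mod 4 = 3, so the flip contributes -1; sign now +1
(60675/1207): 60675 mod 1207 = 325, so (60675/1207) = (325/1207)
flip (325/1207) -> (1207/325): both odd, 325 mod 4 = 1, 1207 mod 4 = 3, so the flip contributes +1; sign now +1
(1207/325): 1207 mod 325 = 232, so (1207/325) = (232/325)
factor out 2^3: 232 = 2^3·29; with 325 mod 8 = 5, (2/325) = -1; sign now -1; continue with (29/325)
flip (29/325) -> (325/29): both odd, 29 mod 4 = 1, 325 mod 4 = 1, so the flip contributes +1; sign now -1
(325/29): 325 mod 29 = 6, so (325/29) = (6/29)
factor out 2^1: 6 = 2^1·3; with 29 mod 8 = 5, (2/29) = -1; sign now +1; continue with (3/29)
flip (3/29) -> (29/3): both odd, 3 mod 4 = 3, 29 mod 4 = 1, so the flip contributes +1; sign now +1
(29/3): 29 mod 3 = 2, so (29/3) = (2/3)
factor out 2^1: 2 = 2^1·1; with 3 mod 8 = 3, (2/3) = -1; sign now -1; continue with (1/3)
reached (1/3) = 1, so the symbol is -1

-1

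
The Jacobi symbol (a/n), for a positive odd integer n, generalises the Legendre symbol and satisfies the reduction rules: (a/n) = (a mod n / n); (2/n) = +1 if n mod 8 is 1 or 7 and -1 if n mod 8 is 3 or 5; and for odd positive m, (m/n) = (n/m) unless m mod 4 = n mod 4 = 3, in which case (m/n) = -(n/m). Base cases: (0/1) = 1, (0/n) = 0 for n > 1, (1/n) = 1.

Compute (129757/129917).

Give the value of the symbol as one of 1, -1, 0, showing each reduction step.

1

flip (129757/129917) -> (129917/129757): both odd, 129757 mod 4 = 1, 129917 mod 4 = 1, so the flip contributes +1; sign now +1
(129917/129757): 129917 mod 129757 = 160, so (129917/129757) = (160/129757)
factor out 2^5: 160 = 2^5·5; with 129757 mod 8 = 5, (2/129757) = -1; sign now -1; continue with (5/129757)
flip (5/129757) -> (129757/5): both odd, 5 mod 4 = 1, 129757 mod 4 = 1, so the flip contributes +1; sign now -1
(129757/5): 129757 mod 5 = 2, so (129757/5) = (2/5)
factor out 2^1: 2 = 2^1·1; with 5 mod 8 = 5, (2/5) = -1; sign now +1; continue with (1/5)
reached (1/5) = 1, so the symbol is +1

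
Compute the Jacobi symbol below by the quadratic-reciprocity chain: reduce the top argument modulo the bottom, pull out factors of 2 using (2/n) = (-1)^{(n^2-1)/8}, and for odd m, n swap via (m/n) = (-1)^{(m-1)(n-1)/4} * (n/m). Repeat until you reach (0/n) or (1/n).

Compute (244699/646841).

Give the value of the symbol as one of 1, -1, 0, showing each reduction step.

0

reciprocity: (244699/646841) = +1·(646841/244699) since 244699 mod 4 = 3, 646841 mod 4 = 1; sign now +1
(646841/244699) = (157443/244699)   [reduce mod 244699]
reciprocity: (157443/244699) = -1·(244699/157443) since 157443 mod 4 = 3, 244699 mod 4 = 3; sign now -1
(244699/157443) = (87256/157443)   [reduce mod 157443]
87256 = 2^3·10907; (2/157443) = -1 since 157443 mod 8 = 3, so (87256/157443) = (-1)^3·(10907/157443); sign now +1
reciprocity: (10907/157443) = -1·(157443/10907) since 10907 mod 4 = 3, 157443 mod 4 = 3; sign now -1
(157443/10907) = (4745/10907)   [reduce mod 10907]
reciprocity: (4745/10907) = +1·(10907/4745) since 4745 mod 4 = 1, 10907 mod 4 = 3; sign now -1
(10907/4745) = (1417/4745)   [reduce mod 4745]
reciprocity: (1417/4745) = +1·(4745/1417) since 1417 mod 4 = 1, 4745 mod 4 = 1; sign now -1
(4745/1417) = (494/1417)   [reduce mod 1417]
494 = 2^1·247; (2/1417) = +1 since 1417 mod 8 = 1, so (494/1417) = (+1)^1·(247/1417); sign now -1
reciprocity: (247/1417) = +1·(1417/247) since 247 mod 4 = 3, 1417 mod 4 = 1; sign now -1
(1417/247) = (182/247)   [reduce mod 247]
182 = 2^1·91; (2/247) = +1 since 247 mod 8 = 7, so (182/247) = (+1)^1·(91/247); sign now -1
reciprocity: (91/247) = -1·(247/91) since 91 mod 4 = 3, 247 mod 4 = 3; sign now +1
(247/91) = (65/91)   [reduce mod 91]
reciprocity: (65/91) = +1·(91/65) since 65 mod 4 = 1, 91 mod 4 = 3; sign now +1
(91/65) = (26/65)   [reduce mod 65]
26 = 2^1·13; (2/65) = +1 since 65 mod 8 = 1, so (26/65) = (+1)^1·(13/65); sign now +1
reciprocity: (13/65) = +1·(65/13) since 13 mod 4 = 1, 65 mod 4 = 1; sign now +1
(65/13) = (0/13)   [reduce mod 13]
(0/13) = 0   [gcd(a, n) > 1]; final value = 0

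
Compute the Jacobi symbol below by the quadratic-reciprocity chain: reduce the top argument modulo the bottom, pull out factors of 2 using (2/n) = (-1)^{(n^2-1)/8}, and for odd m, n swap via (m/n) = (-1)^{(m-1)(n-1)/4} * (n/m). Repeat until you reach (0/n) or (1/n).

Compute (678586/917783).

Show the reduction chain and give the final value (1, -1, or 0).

1

678586 = 2^1·339293; (2/917783) = +1 since 917783 mod 8 = 7, so (678586/917783) = (+1)^1·(339293/917783); sign now +1
reciprocity: (339293/917783) = +1·(917783/339293) since 339293 mod 4 = 1, 917783 mod 4 = 3; sign now +1
(917783/339293) = (239197/339293)   [reduce mod 339293]
reciprocity: (239197/339293) = +1·(339293/239197) since 239197 mod 4 = 1, 339293 mod 4 = 1; sign now +1
(339293/239197) = (100096/239197)   [reduce mod 239197]
100096 = 2^8·391; (2/239197) = -1 since 239197 mod 8 = 5, so (100096/239197) = (-1)^8·(391/239197); sign now +1
reciprocity: (391/239197) = +1·(239197/391) since 391 mod 4 = 3, 239197 mod 4 = 1; sign now +1
(239197/391) = (296/391)   [reduce mod 391]
296 = 2^3·37; (2/391) = +1 since 391 mod 8 = 7, so (296/391) = (+1)^3·(37/391); sign now +1
reciprocity: (37/391) = +1·(391/37) since 37 mod 4 = 1, 391 mod 4 = 3; sign now +1
(391/37) = (21/37)   [reduce mod 37]
reciprocity: (21/37) = +1·(37/21) since 21 mod 4 = 1, 37 mod 4 = 1; sign now +1
(37/21) = (16/21)   [reduce mod 21]
16 = 2^4·1; (2/21) = -1 since 21 mod 8 = 5, so (16/21) = (-1)^4·(1/21); sign now +1
(1/21) = 1; final value = sign = +1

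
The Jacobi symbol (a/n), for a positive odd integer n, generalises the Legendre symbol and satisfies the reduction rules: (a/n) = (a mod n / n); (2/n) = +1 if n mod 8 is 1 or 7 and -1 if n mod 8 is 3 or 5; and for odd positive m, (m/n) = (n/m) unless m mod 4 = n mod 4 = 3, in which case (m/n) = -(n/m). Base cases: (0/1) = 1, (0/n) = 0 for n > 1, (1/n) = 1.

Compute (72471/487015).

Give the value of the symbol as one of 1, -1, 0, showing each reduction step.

1

reciprocity: (72471/487015) = -1·(487015/72471) since 72471 mod 4 = 3, 487015 mod 4 = 3; sign now -1
(487015/72471) = (52189/72471)   [reduce mod 72471]
reciprocity: (52189/72471) = +1·(72471/52189) since 52189 mod 4 = 1, 72471 mod 4 = 3; sign now -1
(72471/52189) = (20282/52189)   [reduce mod 52189]
20282 = 2^1·10141; (2/52189) = -1 since 52189 mod 8 = 5, so (20282/52189) = (-1)^1·(10141/52189); sign now +1
reciprocity: (10141/52189) = +1·(52189/10141) since 10141 mod 4 = 1, 52189 mod 4 = 1; sign now +1
(52189/10141) = (1484/10141)   [reduce mod 10141]
1484 = 2^2·371; (2/10141) = -1 since 10141 mod 8 = 5, so (1484/10141) = (-1)^2·(371/10141); sign now +1
reciprocity: (371/10141) = +1·(10141/371) since 371 mod 4 = 3, 10141 mod 4 = 1; sign now +1
(10141/371) = (124/371)   [reduce mod 371]
124 = 2^2·31; (2/371) = -1 since 371 mod 8 = 3, so (124/371) = (-1)^2·(31/371); sign now +1
reciprocity: (31/371) = -1·(371/31) since 31 mod 4 = 3, 371 mod 4 = 3; sign now -1
(371/31) = (30/31)   [reduce mod 31]
30 = 2^1·15; (2/31) = +1 since 31 mod 8 = 7, so (30/31) = (+1)^1·(15/31); sign now -1
reciprocity: (15/31) = -1·(31/15) since 15 mod 4 = 3, 31 mod 4 = 3; sign now +1
(31/15) = (1/15)   [reduce mod 15]
(1/15) = 1; final value = sign = +1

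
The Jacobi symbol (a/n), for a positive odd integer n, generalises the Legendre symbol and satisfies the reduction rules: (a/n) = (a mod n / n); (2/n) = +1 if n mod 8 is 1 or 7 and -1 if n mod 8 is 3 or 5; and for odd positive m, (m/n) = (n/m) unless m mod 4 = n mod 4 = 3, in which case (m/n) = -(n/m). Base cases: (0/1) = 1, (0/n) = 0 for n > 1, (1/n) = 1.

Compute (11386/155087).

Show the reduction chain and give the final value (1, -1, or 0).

-1

factor out 2^1: 11386 = 2^1·5693; with 155087 mod 8 = 7, (2/155087) = +1; sign now +1; continue with (5693/155087)
flip (5693/155087) -> (155087/5693): both odd, 5693 mod 4 = 1, 155087 mod 4 = 3, so the flip contributes +1; sign now +1
(155087/5693): 155087 mod 5693 = 1376, so (155087/5693) = (1376/5693)
factor out 2^5: 1376 = 2^5·43; with 5693 mod 8 = 5, (2/5693) = -1; sign now -1; continue with (43/5693)
flip (43/5693) -> (5693/43): both odd, 43 mod 4 = 3, 5693 mod 4 = 1, so the flip contributes +1; sign now -1
(5693/43): 5693 mod 43 = 17, so (5693/43) = (17/43)
flip (17/43) -> (43/17): both odd, 17 mod 4 = 1, 43 mod 4 = 3, so the flip contributes +1; sign now -1
(43/17): 43 mod 17 = 9, so (43/17) = (9/17)
flip (9/17) -> (17/9): both odd, 9 mod 4 = 1, 17 mod 4 = 1, so the flip contributes +1; sign now -1
(17/9): 17 mod 9 = 8, so (17/9) = (8/9)
factor out 2^3: 8 = 2^3·1; with 9 mod 8 = 1, (2/9) = +1; sign now -1; continue with (1/9)
reached (1/9) = 1, so the symbol is -1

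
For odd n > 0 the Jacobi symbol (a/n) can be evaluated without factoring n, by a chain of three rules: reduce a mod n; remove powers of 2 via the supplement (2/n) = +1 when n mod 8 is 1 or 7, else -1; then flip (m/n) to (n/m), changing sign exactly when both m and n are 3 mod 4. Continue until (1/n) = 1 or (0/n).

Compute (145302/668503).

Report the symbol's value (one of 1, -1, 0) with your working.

1

factor out 2^1: 145302 = 2^1·72651; with 668503 mod 8 = 7, (2/668503) = +1; sign now +1; continue with (72651/668503)
flip (72651/668503) -> (668503/72651): both odd, 72651 mod 4 = 3, 668503 mod 4 = 3, so the flip contributes -1; sign now -1
(668503/72651): 668503 mod 72651 = 14644, so (668503/72651) = (14644/72651)
factor out 2^2: 14644 = 2^2·3661; with 72651 mod 8 = 3, (2/72651) = -1; sign now -1; continue with (3661/72651)
flip (3661/72651) -> (72651/3661): both odd, 3661 mod 4 = 1, 72651 mod 4 = 3, so the flip contributes +1; sign now -1
(72651/3661): 72651 mod 3661 = 3092, so (72651/3661) = (3092/3661)
factor out 2^2: 3092 = 2^2·773; with 3661 mod 8 = 5, (2/3661) = -1; sign now -1; continue with (773/3661)
flip (773/3661) -> (3661/773): both odd, 773 mod 4 = 1, 3661 mod 4 = 1, so the flip contributes +1; sign now -1
(3661/773): 3661 mod 773 = 569, so (3661/773) = (569/773)
flip (569/773) -> (773/569): both odd, 569 mod 4 = 1, 773 mod 4 = 1, so the flip contributes +1; sign now -1
(773/569): 773 mod 569 = 204, so (773/569) = (204/569)
factor out 2^2: 204 = 2^2·51; with 569 mod 8 = 1, (2/569) = +1; sign now -1; continue with (51/569)
flip (51/569) -> (569/51): both odd, 51 mod 4 = 3, 569 mod 4 = 1, so the flip contributes +1; sign now -1
(569/51): 569 mod 51 = 8, so (569/51) = (8/51)
factor out 2^3: 8 = 2^3·1; with 51 mod 8 = 3, (2/51) = -1; sign now +1; continue with (1/51)
reached (1/51) = 1, so the symbol is +1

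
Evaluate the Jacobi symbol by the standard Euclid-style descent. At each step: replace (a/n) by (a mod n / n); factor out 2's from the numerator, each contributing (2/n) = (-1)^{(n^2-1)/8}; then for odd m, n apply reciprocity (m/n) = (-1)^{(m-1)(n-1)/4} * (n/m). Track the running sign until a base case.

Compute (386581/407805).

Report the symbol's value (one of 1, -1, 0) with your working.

1

flip (386581/407805) -> (407805/386581): both odd, 386581 mod 4 = 1, 407805 mod 4 = 1, so the flip contributes +1; sign now +1
(407805/386581): 407805 mod 386581 = 21224, so (407805/386581) = (21224/386581)
factor out 2^3: 21224 = 2^3·2653; with 386581 mod 8 = 5, (2/386581) = -1; sign now -1; continue with (2653/386581)
flip (2653/386581) -> (386581/2653): both odd, 2653 mod 4 = 1, 386581 mod 4 = 1, so the flip contributes +1; sign now -1
(386581/2653): 386581 mod 2653 = 1896, so (386581/2653) = (1896/2653)
factor out 2^3: 1896 = 2^3·237; with 2653 mod 8 = 5, (2/2653) = -1; sign now +1; continue with (237/2653)
flip (237/2653) -> (2653/237): both odd, 237 mod 4 = 1, 2653 mod 4 = 1, so the flip contributes +1; sign now +1
(2653/237): 2653 mod 237 = 46, so (2653/237) = (46/237)
factor out 2^1: 46 = 2^1·23; with 237 mod 8 = 5, (2/237) = -1; sign now -1; continue with (23/237)
flip (23/237) -> (237/23): both odd, 23 mod 4 = 3, 237 mod 4 = 1, so the flip contributes +1; sign now -1
(237/23): 237 mod 23 = 7, so (237/23) = (7/23)
flip (7/23) -> (23/7): both odd, 7 mod 4 = 3, 23 mod 4 = 3, so the flip contributes -1; sign now +1
(23/7): 23 mod 7 = 2, so (23/7) = (2/7)
factor out 2^1: 2 = 2^1·1; with 7 mod 8 = 7, (2/7) = +1; sign now +1; continue with (1/7)
reached (1/7) = 1, so the symbol is +1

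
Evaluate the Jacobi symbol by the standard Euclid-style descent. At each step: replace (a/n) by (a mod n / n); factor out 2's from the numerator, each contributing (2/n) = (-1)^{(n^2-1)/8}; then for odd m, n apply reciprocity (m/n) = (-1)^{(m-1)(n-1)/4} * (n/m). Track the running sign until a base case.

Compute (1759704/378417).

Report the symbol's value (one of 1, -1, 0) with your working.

0

(1759704/378417) = (246036/378417)   [reduce mod 378417]
246036 = 2^2·61509; (2/378417) = +1 since 378417 mod 8 = 1, so (246036/378417) = (+1)^2·(61509/378417); sign now +1
reciprocity: (61509/378417) = +1·(378417/61509) since 61509 mod 4 = 1, 378417 mod 4 = 1; sign now +1
(378417/61509) = (9363/61509)   [reduce mod 61509]
reciprocity: (9363/61509) = +1·(61509/9363) since 9363 mod 4 = 3, 61509 mod 4 = 1; sign now +1
(61509/9363) = (5331/9363)   [reduce mod 9363]
reciprocity: (5331/9363) = -1·(9363/5331) since 5331 mod 4 = 3, 9363 mod 4 = 3; sign now -1
(9363/5331) = (4032/5331)   [reduce mod 5331]
4032 = 2^6·63; (2/5331) = -1 since 5331 mod 8 = 3, so (4032/5331) = (-1)^6·(63/5331); sign now -1
reciprocity: (63/5331) = -1·(5331/63) since 63 mod 4 = 3, 5331 mod 4 = 3; sign now +1
(5331/63) = (39/63)   [reduce mod 63]
reciprocity: (39/63) = -1·(63/39) since 39 mod 4 = 3, 63 mod 4 = 3; sign now -1
(63/39) = (24/39)   [reduce mod 39]
24 = 2^3·3; (2/39) = +1 since 39 mod 8 = 7, so (24/39) = (+1)^3·(3/39); sign now -1
reciprocity: (3/39) = -1·(39/3) since 3 mod 4 = 3, 39 mod 4 = 3; sign now +1
(39/3) = (0/3)   [reduce mod 3]
(0/3) = 0   [gcd(a, n) > 1]; final value = 0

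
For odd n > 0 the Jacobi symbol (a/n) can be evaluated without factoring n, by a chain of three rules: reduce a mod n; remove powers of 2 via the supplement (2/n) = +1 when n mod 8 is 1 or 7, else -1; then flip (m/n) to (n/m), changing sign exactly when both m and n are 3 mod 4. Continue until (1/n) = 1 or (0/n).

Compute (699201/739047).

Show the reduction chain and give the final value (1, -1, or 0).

reciprocity: (699201/739047) = +1·(739047/699201) since 699201 mod 4 = 1, 739047 mod 4 = 3; sign now +1
(739047/699201) = (39846/699201)   [reduce mod 699201]
39846 = 2^1·19923; (2/699201) = +1 since 699201 mod 8 = 1, so (39846/699201) = (+1)^1·(19923/699201); sign now +1
reciprocity: (19923/699201) = +1·(699201/19923) since 19923 mod 4 = 3, 699201 mod 4 = 1; sign now +1
(699201/19923) = (1896/19923)   [reduce mod 19923]
1896 = 2^3·237; (2/19923) = -1 since 19923 mod 8 = 3, so (1896/19923) = (-1)^3·(237/19923); sign now -1
reciprocity: (237/19923) = +1·(19923/237) since 237 mod 4 = 1, 19923 mod 4 = 3; sign now -1
(19923/237) = (15/237)   [reduce mod 237]
reciprocity: (15/237) = +1·(237/15) since 15 mod 4 = 3, 237 mod 4 = 1; sign now -1
(237/15) = (12/15)   [reduce mod 15]
12 = 2^2·3; (2/15) = +1 since 15 mod 8 = 7, so (12/15) = (+1)^2·(3/15); sign now -1
reciprocity: (3/15) = -1·(15/3) since 3 mod 4 = 3, 15 mod 4 = 3; sign now +1
(15/3) = (0/3)   [reduce mod 3]
(0/3) = 0   [gcd(a, n) > 1]; final value = 0

0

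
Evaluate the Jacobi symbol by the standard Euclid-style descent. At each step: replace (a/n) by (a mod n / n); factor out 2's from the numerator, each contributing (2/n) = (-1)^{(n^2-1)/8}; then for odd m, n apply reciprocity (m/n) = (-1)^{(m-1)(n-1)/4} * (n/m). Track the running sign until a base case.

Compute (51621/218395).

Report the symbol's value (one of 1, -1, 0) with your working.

-1

flip (51621/218395) -> (218395/51621): both odd, 51621 mod 4 = 1, 218395 mod 4 = 3, so the flip contributes +1; sign now +1
(218395/51621): 218395 mod 51621 = 11911, so (218395/51621) = (11911/51621)
flip (11911/51621) -> (51621/11911): both odd, 11911 mod 4 = 3, 51621 mod 4 = 1, so the flip contributes +1; sign now +1
(51621/11911): 51621 mod 11911 = 3977, so (51621/11911) = (3977/11911)
flip (3977/11911) -> (11911/3977): both odd, 3977 mod 4 = 1, 11911 mod 4 = 3, so the flip contributes +1; sign now +1
(11911/3977): 11911 mod 3977 = 3957, so (11911/3977) = (3957/3977)
flip (3957/3977) -> (3977/3957): both odd, 3957 mod 4 = 1, 3977 mod 4 = 1, so the flip contributes +1; sign now +1
(3977/3957): 3977 mod 3957 = 20, so (3977/3957) = (20/3957)
factor out 2^2: 20 = 2^2·5; with 3957 mod 8 = 5, (2/3957) = -1; sign now +1; continue with (5/3957)
flip (5/3957) -> (3957/5): both odd, 5 mod 4 = 1, 3957 mod 4 = 1, so the flip contributes +1; sign now +1
(3957/5): 3957 mod 5 = 2, so (3957/5) = (2/5)
factor out 2^1: 2 = 2^1·1; with 5 mod 8 = 5, (2/5) = -1; sign now -1; continue with (1/5)
reached (1/5) = 1, so the symbol is -1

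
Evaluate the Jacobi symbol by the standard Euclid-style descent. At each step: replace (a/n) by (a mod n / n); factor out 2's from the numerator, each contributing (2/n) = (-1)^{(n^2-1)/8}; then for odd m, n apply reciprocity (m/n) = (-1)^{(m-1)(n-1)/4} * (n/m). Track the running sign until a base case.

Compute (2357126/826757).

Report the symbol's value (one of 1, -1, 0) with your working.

(2357126/826757): 2357126 mod 826757 = 703612, so (2357126/826757) = (703612/826757)
factor out 2^2: 703612 = 2^2·175903; with 826757 mod 8 = 5, (2/826757) = -1; sign now +1; continue with (175903/826757)
flip (175903/826757) -> (826757/175903): both odd, 175903 mod 4 = 3, 826757 mod 4 = 1, so the flip contributes +1; sign now +1
(826757/175903): 826757 mod 175903 = 123145, so (826757/175903) = (123145/175903)
flip (123145/175903) -> (175903/123145): both odd, 123145 mod 4 = 1, 175903 mod 4 = 3, so the flip contributes +1; sign now +1
(175903/123145): 175903 mod 123145 = 52758, so (175903/123145) = (52758/123145)
factor out 2^1: 52758 = 2^1·26379; with 123145 mod 8 = 1, (2/123145) = +1; sign now +1; continue with (26379/123145)
flip (26379/123145) -> (123145/26379): both odd, 26379 mod 4 = 3, 123145 mod 4 = 1, so the flip contributes +1; sign now +1
(123145/26379): 123145 mod 26379 = 17629, so (123145/26379) = (17629/26379)
flip (17629/26379) -> (26379/17629): both odd, 17629 mod 4 = 1, 26379 mod 4 = 3, so the flip contributes +1; sign now +1
(26379/17629): 26379 mod 17629 = 8750, so (26379/17629) = (8750/17629)
factor out 2^1: 8750 = 2^1·4375; with 17629 mod 8 = 5, (2/17629) = -1; sign now -1; continue with (4375/17629)
flip (4375/17629) -> (17629/4375): both odd, 4375 mod 4 = 3, 17629 mod 4 = 1, so the flip contributes +1; sign now -1
(17629/4375): 17629 mod 4375 = 129, so (17629/4375) = (129/4375)
flip (129/4375) -> (4375/129): both odd, 129 mod 4 = 1, 4375 mod 4 = 3, so the flip contributes +1; sign now -1
(4375/129): 4375 mod 129 = 118, so (4375/129) = (118/129)
factor out 2^1: 118 = 2^1·59; with 129 mod 8 = 1, (2/129) = +1; sign now -1; continue with (59/129)
flip (59/129) -> (129/59): both odd, 59 mod 4 = 3, 129 mod 4 = 1, so the flip contributes +1; sign now -1
(129/59): 129 mod 59 = 11, so (129/59) = (11/59)
flip (11/59) -> (59/11): both odd, 11 mod 4 = 3, 59 mod 4 = 3, so the flip contributes -1; sign now +1
(59/11): 59 mod 11 = 4, so (59/11) = (4/11)
factor out 2^2: 4 = 2^2·1; with 11 mod 8 = 3, (2/11) = -1; sign now +1; continue with (1/11)
reached (1/11) = 1, so the symbol is +1

1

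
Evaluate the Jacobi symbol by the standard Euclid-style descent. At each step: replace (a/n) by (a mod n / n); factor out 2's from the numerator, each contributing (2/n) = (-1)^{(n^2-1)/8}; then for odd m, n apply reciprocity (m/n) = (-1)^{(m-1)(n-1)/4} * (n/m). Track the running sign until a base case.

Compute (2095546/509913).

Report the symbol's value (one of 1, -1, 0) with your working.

1

(2095546/509913) = (55894/509913)   [reduce mod 509913]
55894 = 2^1·27947; (2/509913) = +1 since 509913 mod 8 = 1, so (55894/509913) = (+1)^1·(27947/509913); sign now +1
reciprocity: (27947/509913) = +1·(509913/27947) since 27947 mod 4 = 3, 509913 mod 4 = 1; sign now +1
(509913/27947) = (6867/27947)   [reduce mod 27947]
reciprocity: (6867/27947) = -1·(27947/6867) since 6867 mod 4 = 3, 27947 mod 4 = 3; sign now -1
(27947/6867) = (479/6867)   [reduce mod 6867]
reciprocity: (479/6867) = -1·(6867/479) since 479 mod 4 = 3, 6867 mod 4 = 3; sign now +1
(6867/479) = (161/479)   [reduce mod 479]
reciprocity: (161/479) = +1·(479/161) since 161 mod 4 = 1, 479 mod 4 = 3; sign now +1
(479/161) = (157/161)   [reduce mod 161]
reciprocity: (157/161) = +1·(161/157) since 157 mod 4 = 1, 161 mod 4 = 1; sign now +1
(161/157) = (4/157)   [reduce mod 157]
4 = 2^2·1; (2/157) = -1 since 157 mod 8 = 5, so (4/157) = (-1)^2·(1/157); sign now +1
(1/157) = 1; final value = sign = +1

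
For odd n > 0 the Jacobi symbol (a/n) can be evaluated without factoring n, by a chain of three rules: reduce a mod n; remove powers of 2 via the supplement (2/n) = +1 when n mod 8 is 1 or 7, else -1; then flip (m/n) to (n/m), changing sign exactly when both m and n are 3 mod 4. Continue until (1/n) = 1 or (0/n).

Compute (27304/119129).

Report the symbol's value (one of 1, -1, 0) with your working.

1

27304 = 2^3·3413; (2/119129) = +1 since 119129 mod 8 = 1, so (27304/119129) = (+1)^3·(3413/119129); sign now +1
reciprocity: (3413/119129) = +1·(119129/3413) since 3413 mod 4 = 1, 119129 mod 4 = 1; sign now +1
(119129/3413) = (3087/3413)   [reduce mod 3413]
reciprocity: (3087/3413) = +1·(3413/3087) since 3087 mod 4 = 3, 3413 mod 4 = 1; sign now +1
(3413/3087) = (326/3087)   [reduce mod 3087]
326 = 2^1·163; (2/3087) = +1 since 3087 mod 8 = 7, so (326/3087) = (+1)^1·(163/3087); sign now +1
reciprocity: (163/3087) = -1·(3087/163) since 163 mod 4 = 3, 3087 mod 4 = 3; sign now -1
(3087/163) = (153/163)   [reduce mod 163]
reciprocity: (153/163) = +1·(163/153) since 153 mod 4 = 1, 163 mod 4 = 3; sign now -1
(163/153) = (10/153)   [reduce mod 153]
10 = 2^1·5; (2/153) = +1 since 153 mod 8 = 1, so (10/153) = (+1)^1·(5/153); sign now -1
reciprocity: (5/153) = +1·(153/5) since 5 mod 4 = 1, 153 mod 4 = 1; sign now -1
(153/5) = (3/5)   [reduce mod 5]
reciprocity: (3/5) = +1·(5/3) since 3 mod 4 = 3, 5 mod 4 = 1; sign now -1
(5/3) = (2/3)   [reduce mod 3]
2 = 2^1·1; (2/3) = -1 since 3 mod 8 = 3, so (2/3) = (-1)^1·(1/3); sign now +1
(1/3) = 1; final value = sign = +1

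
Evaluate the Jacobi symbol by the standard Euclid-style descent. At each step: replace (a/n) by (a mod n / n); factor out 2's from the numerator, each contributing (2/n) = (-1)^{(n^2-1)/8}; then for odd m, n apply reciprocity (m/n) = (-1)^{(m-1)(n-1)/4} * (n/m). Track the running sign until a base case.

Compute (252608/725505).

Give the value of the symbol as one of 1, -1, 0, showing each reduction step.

-1

252608 = 2^6·3947; (2/725505) = +1 since 725505 mod 8 = 1, so (252608/725505) = (+1)^6·(3947/725505); sign now +1
reciprocity: (3947/725505) = +1·(725505/3947) since 3947 mod 4 = 3, 725505 mod 4 = 1; sign now +1
(725505/3947) = (3204/3947)   [reduce mod 3947]
3204 = 2^2·801; (2/3947) = -1 since 3947 mod 8 = 3, so (3204/3947) = (-1)^2·(801/3947); sign now +1
reciprocity: (801/3947) = +1·(3947/801) since 801 mod 4 = 1, 3947 mod 4 = 3; sign now +1
(3947/801) = (743/801)   [reduce mod 801]
reciprocity: (743/801) = +1·(801/743) since 743 mod 4 = 3, 801 mod 4 = 1; sign now +1
(801/743) = (58/743)   [reduce mod 743]
58 = 2^1·29; (2/743) = +1 since 743 mod 8 = 7, so (58/743) = (+1)^1·(29/743); sign now +1
reciprocity: (29/743) = +1·(743/29) since 29 mod 4 = 1, 743 mod 4 = 3; sign now +1
(743/29) = (18/29)   [reduce mod 29]
18 = 2^1·9; (2/29) = -1 since 29 mod 8 = 5, so (18/29) = (-1)^1·(9/29); sign now -1
reciprocity: (9/29) = +1·(29/9) since 9 mod 4 = 1, 29 mod 4 = 1; sign now -1
(29/9) = (2/9)   [reduce mod 9]
2 = 2^1·1; (2/9) = +1 since 9 mod 8 = 1, so (2/9) = (+1)^1·(1/9); sign now -1
(1/9) = 1; final value = sign = -1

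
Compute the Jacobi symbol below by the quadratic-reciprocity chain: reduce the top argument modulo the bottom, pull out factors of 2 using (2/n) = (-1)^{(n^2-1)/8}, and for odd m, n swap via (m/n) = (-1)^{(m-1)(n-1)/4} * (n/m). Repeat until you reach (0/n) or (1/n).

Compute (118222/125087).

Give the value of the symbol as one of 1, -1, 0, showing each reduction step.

1

factor out 2^1: 118222 = 2^1·59111; with 125087 mod 8 = 7, (2/125087) = +1; sign now +1; continue with (59111/125087)
flip (59111/125087) -> (125087/59111): both odd, 59111 mod 4 = 3, 125087 mod 4 = 3, so the flip contributes -1; sign now -1
(125087/59111): 125087 mod 59111 = 6865, so (125087/59111) = (6865/59111)
flip (6865/59111) -> (59111/6865): both odd, 6865 mod 4 = 1, 59111 mod 4 = 3, so the flip contributes +1; sign now -1
(59111/6865): 59111 mod 6865 = 4191, so (59111/6865) = (4191/6865)
flip (4191/6865) -> (6865/4191): both odd, 4191 mod 4 = 3, 6865 mod 4 = 1, so the flip contributes +1; sign now -1
(6865/4191): 6865 mod 4191 = 2674, so (6865/4191) = (2674/4191)
factor out 2^1: 2674 = 2^1·1337; with 4191 mod 8 = 7, (2/4191) = +1; sign now -1; continue with (1337/4191)
flip (1337/4191) -> (4191/1337): both odd, 1337 mod 4 = 1, 4191 mod 4 = 3, so the flip contributes +1; sign now -1
(4191/1337): 4191 mod 1337 = 180, so (4191/1337) = (180/1337)
factor out 2^2: 180 = 2^2·45; with 1337 mod 8 = 1, (2/1337) = +1; sign now -1; continue with (45/1337)
flip (45/1337) -> (1337/45): both odd, 45 mod 4 = 1, 1337 mod 4 = 1, so the flip contributes +1; sign now -1
(1337/45): 1337 mod 45 = 32, so (1337/45) = (32/45)
factor out 2^5: 32 = 2^5·1; with 45 mod 8 = 5, (2/45) = -1; sign now +1; continue with (1/45)
reached (1/45) = 1, so the symbol is +1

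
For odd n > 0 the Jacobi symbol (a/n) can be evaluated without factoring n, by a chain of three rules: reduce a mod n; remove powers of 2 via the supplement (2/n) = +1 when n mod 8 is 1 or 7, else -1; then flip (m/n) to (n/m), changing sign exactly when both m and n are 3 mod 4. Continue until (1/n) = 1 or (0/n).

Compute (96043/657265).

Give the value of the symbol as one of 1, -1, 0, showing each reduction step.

flip (96043/657265) -> (657265/96043): both odd, 96043 mod 4 = 3, 657265 mod 4 = 1, so the flip contributes +1; sign now +1
(657265/96043): 657265 mod 96043 = 81007, so (657265/96043) = (81007/96043)
flip (81007/96043) -> (96043/81007): both odd, 81007 mod 4 = 3, 96043 mod 4 = 3, so the flip contributes -1; sign now -1
(96043/81007): 96043 mod 81007 = 15036, so (96043/81007) = (15036/81007)
factor out 2^2: 15036 = 2^2·3759; with 81007 mod 8 = 7, (2/81007) = +1; sign now -1; continue with (3759/81007)
flip (3759/81007) -> (81007/3759): both odd, 3759 mod 4 = 3, 81007 mod 4 = 3, so the flip contributes -1; sign now +1
(81007/3759): 81007 mod 3759 = 2068, so (81007/3759) = (2068/3759)
factor out 2^2: 2068 = 2^2·517; with 3759 mod 8 = 7, (2/3759) = +1; sign now +1; continue with (517/3759)
flip (517/3759) -> (3759/517): both odd, 517 mod 4 = 1, 3759 mod 4 = 3, so the flip contributes +1; sign now +1
(3759/517): 3759 mod 517 = 140, so (3759/517) = (140/517)
factor out 2^2: 140 = 2^2·35; with 517 mod 8 = 5, (2/517) = -1; sign now +1; continue with (35/517)
flip (35/517) -> (517/35): both odd, 35 mod 4 = 3, 517 mod 4 = 1, so the flip contributes +1; sign now +1
(517/35): 517 mod 35 = 27, so (517/35) = (27/35)
flip (27/35) -> (35/27): both odd, 27 mod 4 = 3, 35 mod 4 = 3, so the flip contributes -1; sign now -1
(35/27): 35 mod 27 = 8, so (35/27) = (8/27)
factor out 2^3: 8 = 2^3·1; with 27 mod 8 = 3, (2/27) = -1; sign now +1; continue with (1/27)
reached (1/27) = 1, so the symbol is +1

1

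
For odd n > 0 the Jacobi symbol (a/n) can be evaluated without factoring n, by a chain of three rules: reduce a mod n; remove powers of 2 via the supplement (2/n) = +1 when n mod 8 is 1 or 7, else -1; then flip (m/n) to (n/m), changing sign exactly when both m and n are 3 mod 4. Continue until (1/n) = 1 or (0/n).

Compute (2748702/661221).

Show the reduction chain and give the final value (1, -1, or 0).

0

(2748702/661221) = (103818/661221)   [reduce mod 661221]
103818 = 2^1·51909; (2/661221) = -1 since 661221 mod 8 = 5, so (103818/661221) = (-1)^1·(51909/661221); sign now -1
reciprocity: (51909/661221) = +1·(661221/51909) since 51909 mod 4 = 1, 661221 mod 4 = 1; sign now -1
(661221/51909) = (38313/51909)   [reduce mod 51909]
reciprocity: (38313/51909) = +1·(51909/38313) since 38313 mod 4 = 1, 51909 mod 4 = 1; sign now -1
(51909/38313) = (13596/38313)   [reduce mod 38313]
13596 = 2^2·3399; (2/38313) = +1 since 38313 mod 8 = 1, so (13596/38313) = (+1)^2·(3399/38313); sign now -1
reciprocity: (3399/38313) = +1·(38313/3399) since 3399 mod 4 = 3, 38313 mod 4 = 1; sign now -1
(38313/3399) = (924/3399)   [reduce mod 3399]
924 = 2^2·231; (2/3399) = +1 since 3399 mod 8 = 7, so (924/3399) = (+1)^2·(231/3399); sign now -1
reciprocity: (231/3399) = -1·(3399/231) since 231 mod 4 = 3, 3399 mod 4 = 3; sign now +1
(3399/231) = (165/231)   [reduce mod 231]
reciprocity: (165/231) = +1·(231/165) since 165 mod 4 = 1, 231 mod 4 = 3; sign now +1
(231/165) = (66/165)   [reduce mod 165]
66 = 2^1·33; (2/165) = -1 since 165 mod 8 = 5, so (66/165) = (-1)^1·(33/165); sign now -1
reciprocity: (33/165) = +1·(165/33) since 33 mod 4 = 1, 165 mod 4 = 1; sign now -1
(165/33) = (0/33)   [reduce mod 33]
(0/33) = 0   [gcd(a, n) > 1]; final value = 0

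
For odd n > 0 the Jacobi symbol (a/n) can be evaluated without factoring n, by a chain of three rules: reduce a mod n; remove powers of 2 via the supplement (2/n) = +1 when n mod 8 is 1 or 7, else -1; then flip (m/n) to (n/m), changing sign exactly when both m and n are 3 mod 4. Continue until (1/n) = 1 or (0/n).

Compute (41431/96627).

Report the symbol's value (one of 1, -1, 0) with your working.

-1

flip (41431/96627) -> (96627/41431): both odd, 41431 mod 4 = 3, 96627 mod 4 = 3, so the flip contributes -1; sign now -1
(96627/41431): 96627 mod 41431 = 13765, so (96627/41431) = (13765/41431)
flip (13765/41431) -> (41431/13765): both odd, 13765 mod 4 = 1, 41431 mod 4 = 3, so the flip contributes +1; sign now -1
(41431/13765): 41431 mod 13765 = 136, so (41431/13765) = (136/13765)
factor out 2^3: 136 = 2^3·17; with 13765 mod 8 = 5, (2/13765) = -1; sign now +1; continue with (17/13765)
flip (17/13765) -> (13765/17): both odd, 17 mod 4 = 1, 13765 mod 4 = 1, so the flip contributes +1; sign now +1
(13765/17): 13765 mod 17 = 12, so (13765/17) = (12/17)
factor out 2^2: 12 = 2^2·3; with 17 mod 8 = 1, (2/17) = +1; sign now +1; continue with (3/17)
flip (3/17) -> (17/3): both odd, 3 mod 4 = 3, 17 mod 4 = 1, so the flip contributes +1; sign now +1
(17/3): 17 mod 3 = 2, so (17/3) = (2/3)
factor out 2^1: 2 = 2^1·1; with 3 mod 8 = 3, (2/3) = -1; sign now -1; continue with (1/3)
reached (1/3) = 1, so the symbol is -1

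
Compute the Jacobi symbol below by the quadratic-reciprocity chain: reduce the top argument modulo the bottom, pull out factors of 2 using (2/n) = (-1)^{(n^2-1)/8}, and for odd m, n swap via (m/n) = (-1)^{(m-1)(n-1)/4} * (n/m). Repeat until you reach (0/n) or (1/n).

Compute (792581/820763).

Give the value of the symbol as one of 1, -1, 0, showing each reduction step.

flip (792581/820763) -> (820763/792581): both odd, 792581 mod 4 = 1, 820763 mod 4 = 3, so the flip contributes +1; sign now +1
(820763/792581): 820763 mod 792581 = 28182, so (820763/792581) = (28182/792581)
factor out 2^1: 28182 = 2^1·14091; with 792581 mod 8 = 5, (2/792581) = -1; sign now -1; continue with (14091/792581)
flip (14091/792581) -> (792581/14091): both odd, 14091 mod 4 = 3, 792581 mod 4 = 1, so the flip contributes +1; sign now -1
(792581/14091): 792581 mod 14091 = 3485, so (792581/14091) = (3485/14091)
flip (3485/14091) -> (14091/3485): both odd, 3485 mod 4 = 1, 14091 mod 4 = 3, so the flip contributes +1; sign now -1
(14091/3485): 14091 mod 3485 = 151, so (14091/3485) = (151/3485)
flip (151/3485) -> (3485/151): both odd, 151 mod 4 = 3, 3485 mod 4 = 1, so the flip contributes +1; sign now -1
(3485/151): 3485 mod 151 = 12, so (3485/151) = (12/151)
factor out 2^2: 12 = 2^2·3; with 151 mod 8 = 7, (2/151) = +1; sign now -1; continue with (3/151)
flip (3/151) -> (151/3): both odd, 3 mod 4 = 3, 151 mod 4 = 3, so the flip contributes -1; sign now +1
(151/3): 151 mod 3 = 1, so (151/3) = (1/3)
reached (1/3) = 1, so the symbol is +1

1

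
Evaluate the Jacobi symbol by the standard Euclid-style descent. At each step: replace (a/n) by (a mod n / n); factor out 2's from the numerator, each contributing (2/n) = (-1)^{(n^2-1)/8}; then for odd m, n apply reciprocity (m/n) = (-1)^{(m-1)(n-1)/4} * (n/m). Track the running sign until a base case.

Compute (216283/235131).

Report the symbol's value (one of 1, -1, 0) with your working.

-1

reciprocity: (216283/235131) = -1·(235131/216283) since 216283 mod 4 = 3, 235131 mod 4 = 3; sign now -1
(235131/216283) = (18848/216283)   [reduce mod 216283]
18848 = 2^5·589; (2/216283) = -1 since 216283 mod 8 = 3, so (18848/216283) = (-1)^5·(589/216283); sign now +1
reciprocity: (589/216283) = +1·(216283/589) since 589 mod 4 = 1, 216283 mod 4 = 3; sign now +1
(216283/589) = (120/589)   [reduce mod 589]
120 = 2^3·15; (2/589) = -1 since 589 mod 8 = 5, so (120/589) = (-1)^3·(15/589); sign now -1
reciprocity: (15/589) = +1·(589/15) since 15 mod 4 = 3, 589 mod 4 = 1; sign now -1
(589/15) = (4/15)   [reduce mod 15]
4 = 2^2·1; (2/15) = +1 since 15 mod 8 = 7, so (4/15) = (+1)^2·(1/15); sign now -1
(1/15) = 1; final value = sign = -1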